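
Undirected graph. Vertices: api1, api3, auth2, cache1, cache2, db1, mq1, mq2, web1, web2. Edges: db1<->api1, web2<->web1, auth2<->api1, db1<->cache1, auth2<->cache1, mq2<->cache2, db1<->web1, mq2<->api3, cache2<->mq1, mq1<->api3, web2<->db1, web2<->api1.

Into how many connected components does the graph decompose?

From api1: component {api1, auth2, cache1, db1, web1, web2}.
From api3: component {api3, cache2, mq1, mq2}.
That's 2 components.

2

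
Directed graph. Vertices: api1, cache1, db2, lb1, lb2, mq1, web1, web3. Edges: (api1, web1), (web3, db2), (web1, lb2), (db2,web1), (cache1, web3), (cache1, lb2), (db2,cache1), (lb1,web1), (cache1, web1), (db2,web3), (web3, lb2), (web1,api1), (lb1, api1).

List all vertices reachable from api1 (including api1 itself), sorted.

Start at api1.
Its neighbours: web1.
Then their neighbours: lb2.
Nothing further is reachable.

api1, lb2, web1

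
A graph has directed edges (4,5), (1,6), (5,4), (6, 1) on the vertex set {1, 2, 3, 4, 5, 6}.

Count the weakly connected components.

4

From 1: component {1, 6}.
From 2: component {2}.
From 3: component {3}.
From 4: component {4, 5}.
That's 4 components.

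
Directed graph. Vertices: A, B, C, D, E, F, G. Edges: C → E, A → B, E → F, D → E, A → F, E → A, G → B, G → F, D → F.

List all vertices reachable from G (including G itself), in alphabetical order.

B, F, G

Start at G.
Its neighbours: B, F.
Nothing further is reachable.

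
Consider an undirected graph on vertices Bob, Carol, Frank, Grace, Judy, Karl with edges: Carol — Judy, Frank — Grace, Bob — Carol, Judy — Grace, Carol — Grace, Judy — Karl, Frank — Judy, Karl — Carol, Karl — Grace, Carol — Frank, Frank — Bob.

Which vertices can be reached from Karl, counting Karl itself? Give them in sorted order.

Bob, Carol, Frank, Grace, Judy, Karl

Start at Karl.
Its neighbours: Carol, Grace, Judy.
Then their neighbours: Bob, Frank.
Every vertex is now reached.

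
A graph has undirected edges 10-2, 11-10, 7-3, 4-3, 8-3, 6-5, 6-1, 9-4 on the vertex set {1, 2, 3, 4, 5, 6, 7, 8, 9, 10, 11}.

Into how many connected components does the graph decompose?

From 1: component {1, 5, 6}.
From 2: component {2, 10, 11}.
From 3: component {3, 4, 7, 8, 9}.
That's 3 components.

3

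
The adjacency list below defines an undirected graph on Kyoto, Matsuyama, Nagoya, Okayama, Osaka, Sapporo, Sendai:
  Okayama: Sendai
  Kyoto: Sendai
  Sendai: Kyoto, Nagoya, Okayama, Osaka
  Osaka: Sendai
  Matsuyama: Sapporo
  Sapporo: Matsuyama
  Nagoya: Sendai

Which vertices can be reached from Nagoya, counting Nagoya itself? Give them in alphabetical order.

Kyoto, Nagoya, Okayama, Osaka, Sendai

Start at Nagoya.
Its neighbours: Sendai.
Then their neighbours: Kyoto, Okayama, Osaka.
Nothing further is reachable.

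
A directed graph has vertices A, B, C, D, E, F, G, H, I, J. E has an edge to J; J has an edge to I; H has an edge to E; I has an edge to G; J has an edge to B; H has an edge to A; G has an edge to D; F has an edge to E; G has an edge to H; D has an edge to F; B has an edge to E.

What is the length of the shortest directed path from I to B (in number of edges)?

Distance 0: I.
Distance 1: G.
Distance 2: D, H.
Distance 3: A, E, F.
Distance 4: J.
Distance 5: B — contains B.

5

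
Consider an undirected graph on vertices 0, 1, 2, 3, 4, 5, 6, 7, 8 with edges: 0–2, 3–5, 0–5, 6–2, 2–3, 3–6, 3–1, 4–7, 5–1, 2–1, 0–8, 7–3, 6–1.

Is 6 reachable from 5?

Explore from 5.
Distance 1: reach 0, 1, 3.
Distance 2: reach 2, 6, 7, 8.
Found 6.

Yes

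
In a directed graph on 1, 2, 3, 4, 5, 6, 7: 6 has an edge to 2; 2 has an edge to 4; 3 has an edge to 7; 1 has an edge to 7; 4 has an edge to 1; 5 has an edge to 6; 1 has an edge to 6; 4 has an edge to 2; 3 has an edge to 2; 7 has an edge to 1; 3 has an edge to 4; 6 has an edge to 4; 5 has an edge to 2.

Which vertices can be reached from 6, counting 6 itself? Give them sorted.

Start at 6.
Its neighbours: 2, 4.
Then their neighbours: 1.
Then next layer: 7.
Nothing further is reachable.

1, 2, 4, 6, 7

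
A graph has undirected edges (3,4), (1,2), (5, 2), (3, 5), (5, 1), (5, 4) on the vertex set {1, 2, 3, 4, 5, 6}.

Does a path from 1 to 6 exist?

Explore from 1.
Distance 1: reach 2, 5.
Distance 2: reach 3, 4.
The search is exhausted without reaching 6; it lies in a different component.

No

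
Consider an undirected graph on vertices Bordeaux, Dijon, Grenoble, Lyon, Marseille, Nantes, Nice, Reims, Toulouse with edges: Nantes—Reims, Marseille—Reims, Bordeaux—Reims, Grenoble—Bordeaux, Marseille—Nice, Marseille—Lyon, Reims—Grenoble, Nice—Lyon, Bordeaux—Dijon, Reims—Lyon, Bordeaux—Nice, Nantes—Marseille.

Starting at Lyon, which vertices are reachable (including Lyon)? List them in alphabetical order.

Bordeaux, Dijon, Grenoble, Lyon, Marseille, Nantes, Nice, Reims

Start at Lyon.
Its neighbours: Marseille, Nice, Reims.
Then their neighbours: Bordeaux, Grenoble, Nantes.
Then next layer: Dijon.
Nothing further is reachable.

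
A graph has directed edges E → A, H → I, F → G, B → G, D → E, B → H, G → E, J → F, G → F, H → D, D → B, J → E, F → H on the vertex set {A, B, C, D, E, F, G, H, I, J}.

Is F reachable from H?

Yes

Explore from H.
Distance 1: reach D, I.
Distance 2: reach B, E.
Distance 3: reach A, G.
Distance 4: reach F.
Found F.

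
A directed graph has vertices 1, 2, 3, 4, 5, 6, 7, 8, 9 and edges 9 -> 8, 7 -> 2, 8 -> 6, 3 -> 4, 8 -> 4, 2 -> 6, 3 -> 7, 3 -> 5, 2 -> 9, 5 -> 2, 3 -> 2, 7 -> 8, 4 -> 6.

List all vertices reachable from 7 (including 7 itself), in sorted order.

Start at 7.
Its neighbours: 2, 8.
Then their neighbours: 4, 6, 9.
Nothing further is reachable.

2, 4, 6, 7, 8, 9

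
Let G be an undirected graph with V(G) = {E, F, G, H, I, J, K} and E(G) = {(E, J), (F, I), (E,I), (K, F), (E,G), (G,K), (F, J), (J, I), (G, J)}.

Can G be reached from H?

No

H has no edges, so nothing is reachable from it.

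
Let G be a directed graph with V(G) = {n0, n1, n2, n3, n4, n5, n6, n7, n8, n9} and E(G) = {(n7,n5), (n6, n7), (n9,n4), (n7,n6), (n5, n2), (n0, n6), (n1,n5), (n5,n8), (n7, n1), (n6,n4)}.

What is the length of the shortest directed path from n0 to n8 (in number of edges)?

4

Distance 0: n0.
Distance 1: n6.
Distance 2: n4, n7.
Distance 3: n1, n5.
Distance 4: n2, n8 — contains n8.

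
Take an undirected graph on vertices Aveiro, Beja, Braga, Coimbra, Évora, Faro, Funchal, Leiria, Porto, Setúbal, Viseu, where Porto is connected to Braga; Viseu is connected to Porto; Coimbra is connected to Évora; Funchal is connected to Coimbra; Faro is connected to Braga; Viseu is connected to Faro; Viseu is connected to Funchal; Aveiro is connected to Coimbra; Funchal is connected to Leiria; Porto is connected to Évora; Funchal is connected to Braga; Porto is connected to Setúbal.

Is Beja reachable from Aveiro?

No

Explore from Aveiro.
Distance 1: reach Coimbra.
Distance 2: reach Évora, Funchal.
Distance 3: reach Braga, Leiria, Porto, Viseu.
Distance 4: reach Faro, Setúbal.
The search is exhausted without reaching Beja; it lies in a different component.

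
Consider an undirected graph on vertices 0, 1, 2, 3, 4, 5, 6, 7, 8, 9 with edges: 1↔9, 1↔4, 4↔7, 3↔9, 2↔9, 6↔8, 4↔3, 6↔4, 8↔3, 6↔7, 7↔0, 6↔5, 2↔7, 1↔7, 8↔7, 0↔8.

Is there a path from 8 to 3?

Explore from 8.
Distance 1: reach 0, 3, 6, 7.
Found 3.

Yes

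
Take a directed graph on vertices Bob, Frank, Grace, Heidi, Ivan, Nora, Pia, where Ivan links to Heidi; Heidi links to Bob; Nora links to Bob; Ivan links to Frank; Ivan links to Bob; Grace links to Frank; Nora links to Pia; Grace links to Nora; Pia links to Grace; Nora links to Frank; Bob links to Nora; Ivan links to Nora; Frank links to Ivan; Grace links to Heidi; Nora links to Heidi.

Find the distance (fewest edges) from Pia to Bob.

3

Distance 0: Pia.
Distance 1: Grace.
Distance 2: Frank, Heidi, Nora.
Distance 3: Bob, Ivan — contains Bob.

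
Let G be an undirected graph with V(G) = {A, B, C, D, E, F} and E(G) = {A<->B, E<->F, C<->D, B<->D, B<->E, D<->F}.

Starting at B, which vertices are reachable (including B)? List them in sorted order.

A, B, C, D, E, F

Start at B.
Its neighbours: A, D, E.
Then their neighbours: C, F.
Every vertex is now reached.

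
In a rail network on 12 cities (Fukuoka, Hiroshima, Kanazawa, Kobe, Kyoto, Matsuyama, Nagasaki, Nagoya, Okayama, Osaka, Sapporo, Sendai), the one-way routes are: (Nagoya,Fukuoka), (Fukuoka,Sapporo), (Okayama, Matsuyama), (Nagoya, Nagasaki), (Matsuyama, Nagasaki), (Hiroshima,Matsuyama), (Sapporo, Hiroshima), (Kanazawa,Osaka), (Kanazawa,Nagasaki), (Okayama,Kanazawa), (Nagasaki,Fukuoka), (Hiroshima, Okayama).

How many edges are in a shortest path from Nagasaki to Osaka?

6

Distance 0: Nagasaki.
Distance 1: Fukuoka.
Distance 2: Sapporo.
Distance 3: Hiroshima.
Distance 4: Matsuyama, Okayama.
Distance 5: Kanazawa.
Distance 6: Osaka — contains Osaka.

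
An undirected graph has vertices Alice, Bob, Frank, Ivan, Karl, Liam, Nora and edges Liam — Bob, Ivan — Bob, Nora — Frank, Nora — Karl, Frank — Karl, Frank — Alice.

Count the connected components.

2

From Alice: component {Alice, Frank, Karl, Nora}.
From Bob: component {Bob, Ivan, Liam}.
That's 2 components.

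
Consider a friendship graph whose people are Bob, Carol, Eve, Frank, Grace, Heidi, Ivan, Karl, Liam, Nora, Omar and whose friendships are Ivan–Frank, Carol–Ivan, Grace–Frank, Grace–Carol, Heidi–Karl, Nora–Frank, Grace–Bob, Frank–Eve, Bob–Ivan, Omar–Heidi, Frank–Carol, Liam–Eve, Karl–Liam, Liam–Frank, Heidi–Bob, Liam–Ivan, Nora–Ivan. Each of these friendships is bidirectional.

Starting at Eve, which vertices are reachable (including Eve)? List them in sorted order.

Bob, Carol, Eve, Frank, Grace, Heidi, Ivan, Karl, Liam, Nora, Omar

Start at Eve.
Its neighbours: Frank, Liam.
Then their neighbours: Carol, Grace, Ivan, Karl, Nora.
Then next layer: Bob, Heidi.
Then next layer: Omar.
Every vertex is now reached.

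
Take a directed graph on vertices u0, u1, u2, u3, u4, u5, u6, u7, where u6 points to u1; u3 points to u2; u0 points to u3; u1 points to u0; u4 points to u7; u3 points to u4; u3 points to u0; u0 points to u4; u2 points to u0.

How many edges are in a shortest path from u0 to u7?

Distance 0: u0.
Distance 1: u3, u4.
Distance 2: u2, u7 — contains u7.

2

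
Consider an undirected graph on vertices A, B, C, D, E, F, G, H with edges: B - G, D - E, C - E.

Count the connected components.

From A: component {A}.
From B: component {B, G}.
From C: component {C, D, E}.
From F: component {F}.
From H: component {H}.
That's 5 components.

5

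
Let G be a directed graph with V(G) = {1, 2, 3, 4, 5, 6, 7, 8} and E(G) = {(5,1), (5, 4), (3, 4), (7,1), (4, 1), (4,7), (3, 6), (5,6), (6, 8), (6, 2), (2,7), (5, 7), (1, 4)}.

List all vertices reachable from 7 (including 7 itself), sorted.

1, 4, 7

Start at 7.
Its neighbours: 1.
Then their neighbours: 4.
Nothing further is reachable.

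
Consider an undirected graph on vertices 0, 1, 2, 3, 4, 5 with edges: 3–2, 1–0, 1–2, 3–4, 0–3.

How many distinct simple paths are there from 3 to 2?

2

3–0–1–2
3–2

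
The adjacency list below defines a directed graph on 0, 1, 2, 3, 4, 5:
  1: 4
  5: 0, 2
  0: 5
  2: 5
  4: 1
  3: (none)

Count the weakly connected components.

From 0: component {0, 2, 5}.
From 1: component {1, 4}.
From 3: component {3}.
That's 3 components.

3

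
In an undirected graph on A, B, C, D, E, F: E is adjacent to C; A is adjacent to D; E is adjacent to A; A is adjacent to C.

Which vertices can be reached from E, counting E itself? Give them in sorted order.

Start at E.
Its neighbours: A, C.
Then their neighbours: D.
Nothing further is reachable.

A, C, D, E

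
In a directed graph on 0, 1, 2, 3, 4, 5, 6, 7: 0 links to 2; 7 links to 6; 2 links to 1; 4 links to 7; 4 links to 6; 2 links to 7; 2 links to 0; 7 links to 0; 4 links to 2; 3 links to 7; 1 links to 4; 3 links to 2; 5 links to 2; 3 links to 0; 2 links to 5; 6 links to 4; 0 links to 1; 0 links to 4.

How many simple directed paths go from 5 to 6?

9

5→2→0→1→4→6
5→2→0→1→4→7→6
5→2→0→4→6
5→2→0→4→7→6
5→2→1→4→6
5→2→1→4→7→6
5→2→7→0→1→4→6
5→2→7→0→4→6
5→2→7→6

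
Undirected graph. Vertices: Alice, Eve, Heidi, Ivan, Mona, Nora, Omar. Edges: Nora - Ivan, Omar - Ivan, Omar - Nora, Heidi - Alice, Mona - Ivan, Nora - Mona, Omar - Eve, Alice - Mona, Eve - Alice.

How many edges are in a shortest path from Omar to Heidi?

Distance 0: Omar.
Distance 1: Eve, Ivan, Nora.
Distance 2: Alice, Mona.
Distance 3: Heidi — contains Heidi.

3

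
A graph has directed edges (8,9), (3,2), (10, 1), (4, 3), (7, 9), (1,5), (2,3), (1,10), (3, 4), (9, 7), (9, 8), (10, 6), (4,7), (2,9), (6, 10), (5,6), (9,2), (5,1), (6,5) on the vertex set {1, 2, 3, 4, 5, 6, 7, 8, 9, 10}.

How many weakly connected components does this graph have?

From 1: component {1, 5, 6, 10}.
From 2: component {2, 3, 4, 7, 8, 9}.
That's 2 components.

2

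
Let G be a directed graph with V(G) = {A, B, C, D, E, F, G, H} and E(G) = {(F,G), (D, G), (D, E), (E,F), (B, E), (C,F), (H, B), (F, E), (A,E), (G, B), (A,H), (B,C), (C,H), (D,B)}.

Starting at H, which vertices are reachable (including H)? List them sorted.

Start at H.
Its neighbours: B.
Then their neighbours: C, E.
Then next layer: F.
Then next layer: G.
Nothing further is reachable.

B, C, E, F, G, H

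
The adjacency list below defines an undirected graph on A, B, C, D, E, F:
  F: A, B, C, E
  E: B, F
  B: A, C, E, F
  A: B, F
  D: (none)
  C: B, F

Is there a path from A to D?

No

Explore from A.
Distance 1: reach B, F.
Distance 2: reach C, E.
The search is exhausted without reaching D; it lies in a different component.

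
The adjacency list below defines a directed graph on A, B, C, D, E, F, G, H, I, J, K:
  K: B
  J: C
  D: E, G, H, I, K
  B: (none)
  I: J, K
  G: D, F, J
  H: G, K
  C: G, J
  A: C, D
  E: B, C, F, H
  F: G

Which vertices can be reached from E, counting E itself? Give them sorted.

Start at E.
Its neighbours: B, C, F, H.
Then their neighbours: G, J, K.
Then next layer: D.
Then next layer: I.
Nothing further is reachable.

B, C, D, E, F, G, H, I, J, K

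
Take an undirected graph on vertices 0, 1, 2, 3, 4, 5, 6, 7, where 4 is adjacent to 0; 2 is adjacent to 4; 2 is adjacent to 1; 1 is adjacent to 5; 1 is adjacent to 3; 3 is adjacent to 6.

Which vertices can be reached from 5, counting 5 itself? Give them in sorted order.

0, 1, 2, 3, 4, 5, 6

Start at 5.
Its neighbours: 1.
Then their neighbours: 2, 3.
Then next layer: 4, 6.
Then next layer: 0.
Nothing further is reachable.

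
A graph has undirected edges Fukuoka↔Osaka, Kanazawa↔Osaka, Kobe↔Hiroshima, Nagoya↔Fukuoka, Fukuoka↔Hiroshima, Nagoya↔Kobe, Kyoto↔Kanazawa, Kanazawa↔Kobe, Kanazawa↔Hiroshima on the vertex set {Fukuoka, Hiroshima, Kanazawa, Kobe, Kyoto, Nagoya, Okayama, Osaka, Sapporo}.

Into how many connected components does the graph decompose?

3

From Fukuoka: component {Fukuoka, Hiroshima, Kanazawa, Kobe, Kyoto, Nagoya, Osaka}.
From Okayama: component {Okayama}.
From Sapporo: component {Sapporo}.
That's 3 components.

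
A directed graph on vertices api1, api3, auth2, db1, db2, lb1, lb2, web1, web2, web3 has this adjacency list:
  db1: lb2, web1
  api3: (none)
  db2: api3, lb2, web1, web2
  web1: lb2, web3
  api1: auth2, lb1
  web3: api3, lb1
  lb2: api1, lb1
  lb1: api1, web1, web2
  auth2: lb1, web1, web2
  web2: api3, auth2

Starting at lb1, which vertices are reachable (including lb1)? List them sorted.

Start at lb1.
Its neighbours: api1, web1, web2.
Then their neighbours: api3, auth2, lb2, web3.
Nothing further is reachable.

api1, api3, auth2, lb1, lb2, web1, web2, web3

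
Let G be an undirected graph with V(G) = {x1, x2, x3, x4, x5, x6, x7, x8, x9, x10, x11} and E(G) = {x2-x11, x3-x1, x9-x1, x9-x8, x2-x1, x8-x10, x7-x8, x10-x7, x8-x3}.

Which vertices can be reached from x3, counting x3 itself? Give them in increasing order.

x1, x2, x3, x7, x8, x9, x10, x11

Start at x3.
Its neighbours: x1, x8.
Then their neighbours: x2, x7, x9, x10.
Then next layer: x11.
Nothing further is reachable.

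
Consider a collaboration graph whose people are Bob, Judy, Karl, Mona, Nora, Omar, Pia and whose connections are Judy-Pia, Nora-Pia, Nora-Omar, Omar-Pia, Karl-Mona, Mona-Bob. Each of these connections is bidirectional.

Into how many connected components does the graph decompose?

2

From Bob: component {Bob, Karl, Mona}.
From Judy: component {Judy, Nora, Omar, Pia}.
That's 2 components.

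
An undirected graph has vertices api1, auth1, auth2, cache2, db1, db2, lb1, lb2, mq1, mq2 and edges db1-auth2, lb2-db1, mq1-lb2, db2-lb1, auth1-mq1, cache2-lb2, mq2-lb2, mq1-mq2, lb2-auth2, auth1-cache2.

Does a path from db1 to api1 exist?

Explore from db1.
Distance 1: reach auth2, lb2.
Distance 2: reach cache2, mq1, mq2.
Distance 3: reach auth1.
The search is exhausted without reaching api1; it lies in a different component.

No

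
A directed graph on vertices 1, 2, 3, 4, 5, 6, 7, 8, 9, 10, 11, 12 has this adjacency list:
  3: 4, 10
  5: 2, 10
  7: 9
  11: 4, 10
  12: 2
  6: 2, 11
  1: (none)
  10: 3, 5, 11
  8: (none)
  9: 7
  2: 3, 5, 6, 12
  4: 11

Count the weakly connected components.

From 1: component {1}.
From 2: component {2, 3, 4, 5, 6, 10, 11, 12}.
From 7: component {7, 9}.
From 8: component {8}.
That's 4 components.

4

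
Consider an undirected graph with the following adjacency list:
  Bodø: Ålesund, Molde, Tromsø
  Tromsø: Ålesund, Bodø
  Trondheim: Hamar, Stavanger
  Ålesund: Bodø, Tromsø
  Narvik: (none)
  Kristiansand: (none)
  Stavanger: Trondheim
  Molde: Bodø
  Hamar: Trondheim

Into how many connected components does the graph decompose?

4

From Ålesund: component {Ålesund, Bodø, Molde, Tromsø}.
From Hamar: component {Hamar, Stavanger, Trondheim}.
From Kristiansand: component {Kristiansand}.
From Narvik: component {Narvik}.
That's 4 components.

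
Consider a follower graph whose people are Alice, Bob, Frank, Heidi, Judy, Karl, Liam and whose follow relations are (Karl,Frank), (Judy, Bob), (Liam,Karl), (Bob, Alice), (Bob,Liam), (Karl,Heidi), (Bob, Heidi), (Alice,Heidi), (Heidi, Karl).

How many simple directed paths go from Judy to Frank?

3

Judy→Bob→Alice→Heidi→Karl→Frank
Judy→Bob→Heidi→Karl→Frank
Judy→Bob→Liam→Karl→Frank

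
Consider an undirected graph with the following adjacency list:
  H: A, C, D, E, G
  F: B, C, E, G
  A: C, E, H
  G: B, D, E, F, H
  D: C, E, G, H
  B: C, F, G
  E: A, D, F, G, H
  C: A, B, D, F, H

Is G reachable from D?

Explore from D.
Distance 1: reach C, E, G, H.
Found G.

Yes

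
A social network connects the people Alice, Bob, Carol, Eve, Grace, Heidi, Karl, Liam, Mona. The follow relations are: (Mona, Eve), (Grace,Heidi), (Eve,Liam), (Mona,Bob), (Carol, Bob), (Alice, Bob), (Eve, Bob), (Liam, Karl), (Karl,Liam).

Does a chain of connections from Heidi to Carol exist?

Heidi has no outgoing edges, so nothing is reachable from it.

No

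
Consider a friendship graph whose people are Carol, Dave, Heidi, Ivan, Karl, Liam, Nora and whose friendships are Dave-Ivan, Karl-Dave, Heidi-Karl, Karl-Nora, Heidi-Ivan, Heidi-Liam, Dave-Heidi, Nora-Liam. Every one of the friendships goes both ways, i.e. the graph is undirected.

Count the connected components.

2

From Carol: component {Carol}.
From Dave: component {Dave, Heidi, Ivan, Karl, Liam, Nora}.
That's 2 components.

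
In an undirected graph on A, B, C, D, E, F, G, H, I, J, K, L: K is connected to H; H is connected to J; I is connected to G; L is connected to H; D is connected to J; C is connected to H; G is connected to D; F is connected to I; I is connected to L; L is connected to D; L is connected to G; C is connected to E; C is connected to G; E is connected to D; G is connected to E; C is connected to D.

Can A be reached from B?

B has no edges, so nothing is reachable from it.

No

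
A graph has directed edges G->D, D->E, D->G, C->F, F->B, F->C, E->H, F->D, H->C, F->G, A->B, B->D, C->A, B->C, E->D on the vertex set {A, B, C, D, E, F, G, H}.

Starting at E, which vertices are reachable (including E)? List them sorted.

A, B, C, D, E, F, G, H

Start at E.
Its neighbours: D, H.
Then their neighbours: C, G.
Then next layer: A, F.
Then next layer: B.
Every vertex is now reached.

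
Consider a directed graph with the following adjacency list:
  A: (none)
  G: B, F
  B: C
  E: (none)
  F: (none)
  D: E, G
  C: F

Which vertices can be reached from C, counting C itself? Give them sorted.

C, F

Start at C.
Its neighbours: F.
Nothing further is reachable.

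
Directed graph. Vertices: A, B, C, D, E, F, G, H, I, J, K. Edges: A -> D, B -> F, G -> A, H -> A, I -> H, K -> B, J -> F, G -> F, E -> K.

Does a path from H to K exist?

Explore from H.
Distance 1: reach A.
Distance 2: reach D.
The search from H is exhausted; no directed path reaches K.

No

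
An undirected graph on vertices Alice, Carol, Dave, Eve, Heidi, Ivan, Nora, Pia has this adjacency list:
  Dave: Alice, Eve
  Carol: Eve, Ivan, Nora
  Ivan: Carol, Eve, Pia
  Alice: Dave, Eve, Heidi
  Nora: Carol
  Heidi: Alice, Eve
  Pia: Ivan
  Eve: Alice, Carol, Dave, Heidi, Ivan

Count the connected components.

From Alice: component {Alice, Carol, Dave, Eve, Heidi, Ivan, Nora, Pia}.
That's 1 component.

1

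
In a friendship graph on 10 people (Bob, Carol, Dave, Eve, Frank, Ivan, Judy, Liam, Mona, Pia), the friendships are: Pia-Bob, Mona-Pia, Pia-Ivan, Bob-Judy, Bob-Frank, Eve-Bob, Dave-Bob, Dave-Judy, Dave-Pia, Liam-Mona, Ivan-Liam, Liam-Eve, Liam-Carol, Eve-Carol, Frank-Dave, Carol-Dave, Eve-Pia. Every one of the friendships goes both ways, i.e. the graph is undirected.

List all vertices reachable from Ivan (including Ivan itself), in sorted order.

Start at Ivan.
Its neighbours: Liam, Pia.
Then their neighbours: Bob, Carol, Dave, Eve, Mona.
Then next layer: Frank, Judy.
Every vertex is now reached.

Bob, Carol, Dave, Eve, Frank, Ivan, Judy, Liam, Mona, Pia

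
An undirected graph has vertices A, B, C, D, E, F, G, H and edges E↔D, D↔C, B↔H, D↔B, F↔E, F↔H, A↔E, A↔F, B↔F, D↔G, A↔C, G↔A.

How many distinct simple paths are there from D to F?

D–B–F
D–B–H–F
D–C–A–E–F
D–C–A–F
D–E–A–F
D–E–F
D–G–A–E–F
D–G–A–F

8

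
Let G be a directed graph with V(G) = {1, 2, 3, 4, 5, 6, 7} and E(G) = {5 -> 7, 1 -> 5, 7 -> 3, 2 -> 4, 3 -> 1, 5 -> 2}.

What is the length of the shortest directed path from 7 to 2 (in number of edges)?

4

Distance 0: 7.
Distance 1: 3.
Distance 2: 1.
Distance 3: 5.
Distance 4: 2 — contains 2.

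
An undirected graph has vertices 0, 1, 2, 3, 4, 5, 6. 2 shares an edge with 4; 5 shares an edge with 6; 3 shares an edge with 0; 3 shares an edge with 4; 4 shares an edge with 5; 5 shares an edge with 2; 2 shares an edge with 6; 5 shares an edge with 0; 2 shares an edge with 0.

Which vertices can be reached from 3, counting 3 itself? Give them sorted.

0, 2, 3, 4, 5, 6

Start at 3.
Its neighbours: 0, 4.
Then their neighbours: 2, 5.
Then next layer: 6.
Nothing further is reachable.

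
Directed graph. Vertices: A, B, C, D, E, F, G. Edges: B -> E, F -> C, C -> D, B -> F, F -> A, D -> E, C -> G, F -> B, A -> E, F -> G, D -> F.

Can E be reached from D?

Explore from D.
Distance 1: reach E, F.
Found E.

Yes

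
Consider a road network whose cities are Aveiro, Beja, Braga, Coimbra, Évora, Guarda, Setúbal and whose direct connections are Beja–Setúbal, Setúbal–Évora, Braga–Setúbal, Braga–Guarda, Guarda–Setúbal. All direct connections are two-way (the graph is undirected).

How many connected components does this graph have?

From Aveiro: component {Aveiro}.
From Beja: component {Beja, Braga, Évora, Guarda, Setúbal}.
From Coimbra: component {Coimbra}.
That's 3 components.

3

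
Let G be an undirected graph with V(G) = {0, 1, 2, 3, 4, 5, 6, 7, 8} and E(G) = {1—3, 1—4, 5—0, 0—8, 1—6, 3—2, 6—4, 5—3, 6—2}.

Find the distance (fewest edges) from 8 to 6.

5

Distance 0: 8.
Distance 1: 0.
Distance 2: 5.
Distance 3: 3.
Distance 4: 1, 2.
Distance 5: 4, 6 — contains 6.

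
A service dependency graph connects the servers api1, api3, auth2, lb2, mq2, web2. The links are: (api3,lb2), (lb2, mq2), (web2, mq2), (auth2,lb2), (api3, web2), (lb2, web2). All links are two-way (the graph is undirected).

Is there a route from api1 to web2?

api1 has no edges, so nothing is reachable from it.

No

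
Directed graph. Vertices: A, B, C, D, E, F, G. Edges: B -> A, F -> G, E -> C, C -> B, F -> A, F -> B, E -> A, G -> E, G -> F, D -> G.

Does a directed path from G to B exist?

Explore from G.
Distance 1: reach E, F.
Distance 2: reach A, B, C.
Found B.

Yes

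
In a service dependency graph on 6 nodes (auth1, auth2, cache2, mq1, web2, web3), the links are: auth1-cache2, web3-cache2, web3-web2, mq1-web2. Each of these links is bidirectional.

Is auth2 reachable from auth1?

No

Explore from auth1.
Distance 1: reach cache2.
Distance 2: reach web3.
Distance 3: reach web2.
Distance 4: reach mq1.
The search is exhausted without reaching auth2; it lies in a different component.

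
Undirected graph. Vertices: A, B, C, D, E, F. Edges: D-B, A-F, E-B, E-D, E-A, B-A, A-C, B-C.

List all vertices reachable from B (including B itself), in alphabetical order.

Start at B.
Its neighbours: A, C, D, E.
Then their neighbours: F.
Every vertex is now reached.

A, B, C, D, E, F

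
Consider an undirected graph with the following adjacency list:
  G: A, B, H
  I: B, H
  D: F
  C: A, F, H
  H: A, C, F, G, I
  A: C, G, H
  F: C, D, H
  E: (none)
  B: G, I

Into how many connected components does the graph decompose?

From A: component {A, B, C, D, F, G, H, I}.
From E: component {E}.
That's 2 components.

2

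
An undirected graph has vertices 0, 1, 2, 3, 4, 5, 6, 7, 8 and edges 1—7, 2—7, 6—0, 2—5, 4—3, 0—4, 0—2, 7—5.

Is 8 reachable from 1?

No

Explore from 1.
Distance 1: reach 7.
Distance 2: reach 2, 5.
Distance 3: reach 0.
Distance 4: reach 4, 6.
Distance 5: reach 3.
The search is exhausted without reaching 8; it lies in a different component.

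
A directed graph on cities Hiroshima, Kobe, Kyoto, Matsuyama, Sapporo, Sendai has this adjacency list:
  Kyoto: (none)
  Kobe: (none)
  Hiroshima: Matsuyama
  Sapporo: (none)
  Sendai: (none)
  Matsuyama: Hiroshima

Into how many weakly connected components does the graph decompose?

5

From Hiroshima: component {Hiroshima, Matsuyama}.
From Kobe: component {Kobe}.
From Kyoto: component {Kyoto}.
From Sapporo: component {Sapporo}.
From Sendai: component {Sendai}.
That's 5 components.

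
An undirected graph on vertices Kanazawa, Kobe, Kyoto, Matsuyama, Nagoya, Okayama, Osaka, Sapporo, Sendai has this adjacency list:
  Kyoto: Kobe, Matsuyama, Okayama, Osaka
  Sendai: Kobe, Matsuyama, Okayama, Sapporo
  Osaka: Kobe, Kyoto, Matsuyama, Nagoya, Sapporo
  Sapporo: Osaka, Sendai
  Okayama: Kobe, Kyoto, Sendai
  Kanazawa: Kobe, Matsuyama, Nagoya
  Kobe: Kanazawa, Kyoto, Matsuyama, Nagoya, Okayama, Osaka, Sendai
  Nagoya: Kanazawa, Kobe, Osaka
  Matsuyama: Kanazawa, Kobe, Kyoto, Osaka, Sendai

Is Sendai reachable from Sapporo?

Explore from Sapporo.
Distance 1: reach Osaka, Sendai.
Found Sendai.

Yes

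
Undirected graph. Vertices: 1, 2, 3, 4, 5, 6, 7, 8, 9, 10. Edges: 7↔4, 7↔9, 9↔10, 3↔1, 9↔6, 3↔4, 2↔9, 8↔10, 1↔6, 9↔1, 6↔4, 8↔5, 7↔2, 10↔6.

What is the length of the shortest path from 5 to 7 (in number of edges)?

Distance 0: 5.
Distance 1: 8.
Distance 2: 10.
Distance 3: 6, 9.
Distance 4: 1, 2, 4, 7 — contains 7.

4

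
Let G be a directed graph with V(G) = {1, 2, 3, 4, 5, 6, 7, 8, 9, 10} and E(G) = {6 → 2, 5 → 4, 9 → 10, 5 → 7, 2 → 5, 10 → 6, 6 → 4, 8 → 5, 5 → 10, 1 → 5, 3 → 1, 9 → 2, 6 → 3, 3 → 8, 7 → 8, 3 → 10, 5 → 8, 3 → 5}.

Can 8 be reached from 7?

Yes

Explore from 7.
Distance 1: reach 8.
Found 8.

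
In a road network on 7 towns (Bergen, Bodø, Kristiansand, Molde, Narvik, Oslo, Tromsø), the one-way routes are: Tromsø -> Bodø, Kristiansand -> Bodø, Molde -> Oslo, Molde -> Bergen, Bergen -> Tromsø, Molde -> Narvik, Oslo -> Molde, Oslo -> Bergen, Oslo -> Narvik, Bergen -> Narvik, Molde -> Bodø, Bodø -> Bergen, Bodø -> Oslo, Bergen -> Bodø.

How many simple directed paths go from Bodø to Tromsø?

Bodø→Bergen→Tromsø
Bodø→Oslo→Bergen→Tromsø
Bodø→Oslo→Molde→Bergen→Tromsø

3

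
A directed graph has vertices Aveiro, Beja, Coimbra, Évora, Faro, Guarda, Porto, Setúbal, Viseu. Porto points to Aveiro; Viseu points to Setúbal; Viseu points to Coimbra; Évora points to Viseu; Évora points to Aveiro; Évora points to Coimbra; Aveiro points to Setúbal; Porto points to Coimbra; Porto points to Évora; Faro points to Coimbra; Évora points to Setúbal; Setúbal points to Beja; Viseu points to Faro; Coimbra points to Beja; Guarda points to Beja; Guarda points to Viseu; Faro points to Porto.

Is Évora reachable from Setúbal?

No

Explore from Setúbal.
Distance 1: reach Beja.
The search from Setúbal is exhausted; no directed path reaches Évora.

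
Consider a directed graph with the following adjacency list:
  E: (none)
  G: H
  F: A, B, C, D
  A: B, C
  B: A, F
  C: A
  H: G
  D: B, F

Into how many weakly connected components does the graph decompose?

From A: component {A, B, C, D, F}.
From E: component {E}.
From G: component {G, H}.
That's 3 components.

3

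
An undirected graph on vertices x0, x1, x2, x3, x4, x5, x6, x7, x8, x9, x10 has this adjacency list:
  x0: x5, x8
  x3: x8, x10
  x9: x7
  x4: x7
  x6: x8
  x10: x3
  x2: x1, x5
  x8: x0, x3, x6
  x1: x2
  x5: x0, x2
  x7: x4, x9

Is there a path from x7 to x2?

Explore from x7.
Distance 1: reach x4, x9.
The search is exhausted without reaching x2; it lies in a different component.

No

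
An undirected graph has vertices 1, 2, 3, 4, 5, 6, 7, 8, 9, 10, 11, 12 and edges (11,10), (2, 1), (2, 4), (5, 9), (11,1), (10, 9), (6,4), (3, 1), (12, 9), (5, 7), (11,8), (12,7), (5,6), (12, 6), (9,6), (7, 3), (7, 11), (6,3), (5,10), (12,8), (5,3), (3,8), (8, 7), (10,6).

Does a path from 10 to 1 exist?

Yes

Explore from 10.
Distance 1: reach 5, 6, 9, 11.
Distance 2: reach 1, 3, 4, 7, 8, 12.
Found 1.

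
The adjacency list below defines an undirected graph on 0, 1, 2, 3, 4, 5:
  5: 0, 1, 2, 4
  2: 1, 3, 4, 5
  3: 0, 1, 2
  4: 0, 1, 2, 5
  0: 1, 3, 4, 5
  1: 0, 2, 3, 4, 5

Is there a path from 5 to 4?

Yes

Explore from 5.
Distance 1: reach 0, 1, 2, 4.
Found 4.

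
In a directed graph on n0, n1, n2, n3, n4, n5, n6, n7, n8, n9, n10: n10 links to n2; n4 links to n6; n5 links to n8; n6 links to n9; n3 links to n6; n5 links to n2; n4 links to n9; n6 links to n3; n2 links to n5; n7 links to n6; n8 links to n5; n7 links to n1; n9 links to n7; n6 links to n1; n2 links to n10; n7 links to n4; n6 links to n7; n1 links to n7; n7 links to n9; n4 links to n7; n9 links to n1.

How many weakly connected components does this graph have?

3

From n0: component {n0}.
From n1: component {n1, n3, n4, n6, n7, n9}.
From n2: component {n2, n5, n8, n10}.
That's 3 components.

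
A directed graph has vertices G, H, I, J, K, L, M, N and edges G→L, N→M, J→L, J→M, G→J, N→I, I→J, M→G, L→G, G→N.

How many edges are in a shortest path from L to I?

Distance 0: L.
Distance 1: G.
Distance 2: J, N.
Distance 3: I, M — contains I.

3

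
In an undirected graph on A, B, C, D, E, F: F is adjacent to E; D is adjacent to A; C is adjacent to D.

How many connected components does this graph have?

From A: component {A, C, D}.
From B: component {B}.
From E: component {E, F}.
That's 3 components.

3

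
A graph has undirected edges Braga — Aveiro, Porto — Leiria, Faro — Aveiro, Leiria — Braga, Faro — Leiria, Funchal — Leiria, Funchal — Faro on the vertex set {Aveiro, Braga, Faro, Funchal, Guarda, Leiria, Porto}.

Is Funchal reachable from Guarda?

Guarda has no edges, so nothing is reachable from it.

No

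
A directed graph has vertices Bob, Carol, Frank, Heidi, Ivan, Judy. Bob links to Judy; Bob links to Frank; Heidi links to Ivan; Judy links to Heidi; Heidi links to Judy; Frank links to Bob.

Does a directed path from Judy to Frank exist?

Explore from Judy.
Distance 1: reach Heidi.
Distance 2: reach Ivan.
The search from Judy is exhausted; no directed path reaches Frank.

No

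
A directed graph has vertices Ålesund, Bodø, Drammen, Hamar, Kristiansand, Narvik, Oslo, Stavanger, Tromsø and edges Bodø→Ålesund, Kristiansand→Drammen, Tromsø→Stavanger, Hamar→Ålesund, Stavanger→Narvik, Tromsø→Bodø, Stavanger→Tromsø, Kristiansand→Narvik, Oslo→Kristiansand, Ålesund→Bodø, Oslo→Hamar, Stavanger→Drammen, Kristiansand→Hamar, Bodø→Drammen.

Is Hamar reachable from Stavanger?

Explore from Stavanger.
Distance 1: reach Drammen, Narvik, Tromsø.
Distance 2: reach Bodø.
Distance 3: reach Ålesund.
The search from Stavanger is exhausted; no directed path reaches Hamar.

No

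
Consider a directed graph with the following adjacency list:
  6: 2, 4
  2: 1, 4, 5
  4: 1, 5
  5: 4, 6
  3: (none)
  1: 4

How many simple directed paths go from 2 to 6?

2→1→4→5→6
2→4→5→6
2→5→6

3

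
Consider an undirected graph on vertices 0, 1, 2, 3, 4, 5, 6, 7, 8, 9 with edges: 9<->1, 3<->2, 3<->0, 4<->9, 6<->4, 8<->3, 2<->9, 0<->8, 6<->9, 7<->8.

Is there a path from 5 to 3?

No

5 has no edges, so nothing is reachable from it.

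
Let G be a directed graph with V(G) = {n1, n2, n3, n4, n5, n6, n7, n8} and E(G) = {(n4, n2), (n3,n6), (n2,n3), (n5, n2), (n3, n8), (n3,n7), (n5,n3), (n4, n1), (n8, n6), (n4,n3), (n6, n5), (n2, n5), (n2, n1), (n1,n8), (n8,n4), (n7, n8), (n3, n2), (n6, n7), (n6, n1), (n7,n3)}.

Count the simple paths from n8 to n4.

n8→n4

1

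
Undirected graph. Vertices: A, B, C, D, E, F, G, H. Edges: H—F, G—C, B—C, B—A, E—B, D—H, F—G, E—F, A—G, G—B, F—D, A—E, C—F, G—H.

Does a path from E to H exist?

Explore from E.
Distance 1: reach A, B, F.
Distance 2: reach C, D, G, H.
Found H.

Yes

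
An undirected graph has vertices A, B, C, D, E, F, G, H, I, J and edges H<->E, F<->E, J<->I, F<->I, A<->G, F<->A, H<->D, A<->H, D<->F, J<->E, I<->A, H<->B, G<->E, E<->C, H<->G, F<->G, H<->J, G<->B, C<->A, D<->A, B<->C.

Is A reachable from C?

Explore from C.
Distance 1: reach A, B, E.
Found A.

Yes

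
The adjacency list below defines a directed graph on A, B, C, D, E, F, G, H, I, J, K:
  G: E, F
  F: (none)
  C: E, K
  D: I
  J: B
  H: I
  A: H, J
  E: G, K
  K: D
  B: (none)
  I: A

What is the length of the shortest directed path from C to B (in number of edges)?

Distance 0: C.
Distance 1: E, K.
Distance 2: D, G.
Distance 3: F, I.
Distance 4: A.
Distance 5: H, J.
Distance 6: B — contains B.

6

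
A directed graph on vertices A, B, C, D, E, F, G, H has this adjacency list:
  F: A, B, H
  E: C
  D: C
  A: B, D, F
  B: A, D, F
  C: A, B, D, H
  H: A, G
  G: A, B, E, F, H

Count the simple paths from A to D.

7

A→B→D
A→B→F→H→G→E→C→D
A→D
A→F→B→D
A→F→H→G→B→D
A→F→H→G→E→C→B→D
A→F→H→G→E→C→D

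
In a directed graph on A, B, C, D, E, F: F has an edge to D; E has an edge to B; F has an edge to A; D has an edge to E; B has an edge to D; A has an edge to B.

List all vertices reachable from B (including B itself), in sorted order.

Start at B.
Its neighbours: D.
Then their neighbours: E.
Nothing further is reachable.

B, D, E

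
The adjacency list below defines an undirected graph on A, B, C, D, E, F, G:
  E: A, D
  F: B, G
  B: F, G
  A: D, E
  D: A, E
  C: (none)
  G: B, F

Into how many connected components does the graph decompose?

3

From A: component {A, D, E}.
From B: component {B, F, G}.
From C: component {C}.
That's 3 components.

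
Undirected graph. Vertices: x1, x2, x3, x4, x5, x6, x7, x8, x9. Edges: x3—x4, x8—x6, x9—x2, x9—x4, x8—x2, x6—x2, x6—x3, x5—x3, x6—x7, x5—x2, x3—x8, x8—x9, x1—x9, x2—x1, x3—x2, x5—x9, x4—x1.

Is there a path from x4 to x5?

Explore from x4.
Distance 1: reach x1, x3, x9.
Distance 2: reach x2, x5, x6, x8.
Found x5.

Yes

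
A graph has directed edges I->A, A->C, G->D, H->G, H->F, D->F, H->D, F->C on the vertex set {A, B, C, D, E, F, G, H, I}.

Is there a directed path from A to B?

No

Explore from A.
Distance 1: reach C.
The search from A is exhausted; no directed path reaches B.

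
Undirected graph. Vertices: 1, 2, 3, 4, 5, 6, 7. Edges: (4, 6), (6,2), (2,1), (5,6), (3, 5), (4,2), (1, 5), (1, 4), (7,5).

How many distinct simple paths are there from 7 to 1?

7–5–1
7–5–6–2–1
7–5–6–2–4–1
7–5–6–4–1
7–5–6–4–2–1

5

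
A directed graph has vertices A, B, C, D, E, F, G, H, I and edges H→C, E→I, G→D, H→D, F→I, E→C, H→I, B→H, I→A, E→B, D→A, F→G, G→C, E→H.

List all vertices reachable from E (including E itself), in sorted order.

Start at E.
Its neighbours: B, C, H, I.
Then their neighbours: A, D.
Nothing further is reachable.

A, B, C, D, E, H, I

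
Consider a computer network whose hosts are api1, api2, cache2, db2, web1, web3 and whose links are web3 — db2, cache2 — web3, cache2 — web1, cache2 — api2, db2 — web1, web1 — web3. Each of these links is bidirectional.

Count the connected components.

From api1: component {api1}.
From api2: component {api2, cache2, db2, web1, web3}.
That's 2 components.

2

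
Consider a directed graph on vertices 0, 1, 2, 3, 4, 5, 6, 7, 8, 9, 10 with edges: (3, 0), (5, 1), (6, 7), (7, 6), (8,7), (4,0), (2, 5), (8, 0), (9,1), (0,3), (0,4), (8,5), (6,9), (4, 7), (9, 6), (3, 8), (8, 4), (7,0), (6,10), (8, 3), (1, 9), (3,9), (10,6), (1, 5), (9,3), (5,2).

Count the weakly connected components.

From 0: component {0, 1, 2, 3, 4, 5, 6, 7, 8, 9, 10}.
That's 1 component.

1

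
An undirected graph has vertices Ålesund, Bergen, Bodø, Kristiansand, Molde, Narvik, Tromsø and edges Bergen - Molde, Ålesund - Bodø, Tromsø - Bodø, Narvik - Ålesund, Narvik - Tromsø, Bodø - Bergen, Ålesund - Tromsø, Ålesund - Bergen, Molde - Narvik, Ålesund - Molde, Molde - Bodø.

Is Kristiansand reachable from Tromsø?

No

Explore from Tromsø.
Distance 1: reach Ålesund, Bodø, Narvik.
Distance 2: reach Bergen, Molde.
The search is exhausted without reaching Kristiansand; it lies in a different component.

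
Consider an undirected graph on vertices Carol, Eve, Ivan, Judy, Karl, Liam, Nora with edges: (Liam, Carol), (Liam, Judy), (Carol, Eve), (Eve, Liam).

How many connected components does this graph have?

4

From Carol: component {Carol, Eve, Judy, Liam}.
From Ivan: component {Ivan}.
From Karl: component {Karl}.
From Nora: component {Nora}.
That's 4 components.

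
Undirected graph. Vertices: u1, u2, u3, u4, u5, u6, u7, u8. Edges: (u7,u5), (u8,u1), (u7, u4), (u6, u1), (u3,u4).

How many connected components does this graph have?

3

From u1: component {u1, u6, u8}.
From u2: component {u2}.
From u3: component {u3, u4, u5, u7}.
That's 3 components.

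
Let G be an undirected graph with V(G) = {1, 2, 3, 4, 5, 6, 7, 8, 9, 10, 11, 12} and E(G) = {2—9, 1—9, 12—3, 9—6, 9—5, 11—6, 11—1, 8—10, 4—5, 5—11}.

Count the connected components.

4

From 1: component {1, 2, 4, 5, 6, 9, 11}.
From 3: component {3, 12}.
From 7: component {7}.
From 8: component {8, 10}.
That's 4 components.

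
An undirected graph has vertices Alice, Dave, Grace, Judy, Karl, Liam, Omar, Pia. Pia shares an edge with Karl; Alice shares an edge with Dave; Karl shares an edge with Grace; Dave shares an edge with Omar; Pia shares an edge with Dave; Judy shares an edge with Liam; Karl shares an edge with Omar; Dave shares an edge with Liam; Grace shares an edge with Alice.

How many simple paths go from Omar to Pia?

4

Omar–Dave–Alice–Grace–Karl–Pia
Omar–Dave–Pia
Omar–Karl–Grace–Alice–Dave–Pia
Omar–Karl–Pia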